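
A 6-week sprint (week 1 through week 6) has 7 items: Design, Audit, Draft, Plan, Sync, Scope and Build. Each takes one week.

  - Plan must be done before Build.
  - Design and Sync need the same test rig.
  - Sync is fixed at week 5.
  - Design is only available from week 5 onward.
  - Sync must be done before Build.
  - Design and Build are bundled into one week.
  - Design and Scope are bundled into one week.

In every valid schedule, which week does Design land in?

week 6

Design's window is week 5–week 6.
Sync is fixed at week 5, and Design can't share a week with Sync.
So Design must be week 6.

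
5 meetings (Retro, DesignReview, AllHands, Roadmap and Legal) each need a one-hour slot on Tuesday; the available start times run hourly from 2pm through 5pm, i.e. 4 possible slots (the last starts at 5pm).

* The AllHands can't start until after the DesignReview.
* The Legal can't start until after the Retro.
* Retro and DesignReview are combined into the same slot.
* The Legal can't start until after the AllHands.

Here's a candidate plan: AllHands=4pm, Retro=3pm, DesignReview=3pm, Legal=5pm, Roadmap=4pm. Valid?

Yes

The Legal can't start until after the Retro — holds.
Retro and DesignReview are combined into the same slot — holds.
The AllHands can't start until after the DesignReview — holds.
The Legal can't start until after the AllHands — holds.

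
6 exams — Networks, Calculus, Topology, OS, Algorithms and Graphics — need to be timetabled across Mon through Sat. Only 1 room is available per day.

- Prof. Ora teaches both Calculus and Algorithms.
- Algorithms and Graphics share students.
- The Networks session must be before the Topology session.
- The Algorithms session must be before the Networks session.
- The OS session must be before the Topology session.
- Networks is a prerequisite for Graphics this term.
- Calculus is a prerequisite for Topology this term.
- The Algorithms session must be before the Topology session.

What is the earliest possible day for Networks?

Tue

Precedence pushes Networks to at least Tue; downstream work caps Networks at Fri.
Networks at Tue is achievable: Topology in Fri; Algorithms in Mon; Networks in Tue; Calculus in Wed; Graphics in Sat; OS in Thu.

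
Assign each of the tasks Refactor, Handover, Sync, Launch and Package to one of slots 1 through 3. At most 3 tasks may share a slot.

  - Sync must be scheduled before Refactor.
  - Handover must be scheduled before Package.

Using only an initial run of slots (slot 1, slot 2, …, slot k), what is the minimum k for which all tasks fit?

The precedence chain requires at least 2 distinct slots.
With at most 3 per slot and 5 tasks, at least 2 slots are needed.
2 works (last occupied slot: 2): for example Handover=1; Launch=1; Sync=1; Refactor=2; Package=2.

2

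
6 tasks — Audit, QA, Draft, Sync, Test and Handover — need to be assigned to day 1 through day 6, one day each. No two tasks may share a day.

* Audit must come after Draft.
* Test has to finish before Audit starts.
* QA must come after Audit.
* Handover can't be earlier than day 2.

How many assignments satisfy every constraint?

Splitting on Audit: it can be day 3 (12), day 4 (20), day 5 (18). Listing each branch's schedules as (QA, Draft, Sync, Test, Handover) by day number:
Audit=day 3: (4,1,5,2,6) (4,1,6,2,5) (4,2,5,1,6) (4,2,6,1,5) (5,1,4,2,6) (5,1,6,2,4) (5,2,4,1,6) (5,2,6,1,4) (6,1,4,2,5) (6,1,5,2,4) (6,2,4,1,5) (6,2,5,1,4) — 12.
Audit=day 4: (5,1,2,3,6) (5,1,3,2,6) (5,1,6,2,3) (5,1,6,3,2) (5,2,1,3,6) (5,2,3,1,6) (5,2,6,1,3) (5,3,1,2,6) (5,3,2,1,6) (5,3,6,1,2) (6,1,2,3,5) (6,1,3,2,5) (6,1,5,2,3) (6,1,5,3,2) (6,2,1,3,5) (6,2,3,1,5) (6,2,5,1,3) (6,3,1,2,5) (6,3,2,1,5) (6,3,5,1,2) — 20.
Audit=day 5: (6,1,2,3,4) (6,1,2,4,3) (6,1,3,2,4) (6,1,3,4,2) (6,1,4,2,3) (6,1,4,3,2) (6,2,1,3,4) (6,2,1,4,3) (6,2,3,1,4) (6,2,4,1,3) (6,3,1,2,4) (6,3,1,4,2) (6,3,2,1,4) (6,3,4,1,2) (6,4,1,2,3) (6,4,1,3,2) (6,4,2,1,3) (6,4,3,1,2) — 18.
Summing: 12 + 20 + 18 = 50.

50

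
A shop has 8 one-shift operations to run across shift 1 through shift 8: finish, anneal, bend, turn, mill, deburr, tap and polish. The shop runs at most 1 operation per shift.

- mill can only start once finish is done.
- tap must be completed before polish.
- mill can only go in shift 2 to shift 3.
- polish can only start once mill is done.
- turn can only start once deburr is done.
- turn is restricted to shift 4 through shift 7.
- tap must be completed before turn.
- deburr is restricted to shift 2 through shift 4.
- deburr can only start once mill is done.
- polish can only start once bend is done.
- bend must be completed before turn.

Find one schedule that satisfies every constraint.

deburr=shift 3, polish=shift 7, anneal=shift 8, tap=shift 5, mill=shift 2, finish=shift 1, turn=shift 6, bend=shift 4

Checking: bend(shift 4) before turn(shift 6); tap(shift 5) before polish(shift 7); bend(shift 4) before polish(shift 7); tap(shift 5) before turn(shift 6); deburr(shift 3) before turn(shift 6); mill(shift 2) before polish(shift 7); mill(shift 2) before deburr(shift 3); finish(shift 1) before mill(shift 2); turn=shift 6 in [shift 4,shift 7]; deburr=shift 3 in [shift 2,shift 4]; mill=shift 2 in [shift 2,shift 3]; max 1 per shift (cap 1).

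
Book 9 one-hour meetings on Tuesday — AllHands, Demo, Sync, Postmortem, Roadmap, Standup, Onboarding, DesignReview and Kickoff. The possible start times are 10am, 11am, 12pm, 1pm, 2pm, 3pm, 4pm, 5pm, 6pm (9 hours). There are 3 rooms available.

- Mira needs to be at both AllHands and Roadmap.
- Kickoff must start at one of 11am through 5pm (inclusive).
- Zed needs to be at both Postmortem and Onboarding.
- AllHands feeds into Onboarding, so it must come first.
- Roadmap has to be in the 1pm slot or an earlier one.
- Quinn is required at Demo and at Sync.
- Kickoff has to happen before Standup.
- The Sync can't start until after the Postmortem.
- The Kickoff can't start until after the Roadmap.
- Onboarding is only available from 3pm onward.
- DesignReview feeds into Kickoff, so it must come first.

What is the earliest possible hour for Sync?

11am

Precedence pushes Sync to at least 11am.
Sync at 11am is achievable: DesignReview -> 10am, Sync -> 11am, Onboarding -> 3pm, Standup -> 12pm, Postmortem -> 10am, Kickoff -> 11am, AllHands -> 11am, Demo -> 12pm, Roadmap -> 10am.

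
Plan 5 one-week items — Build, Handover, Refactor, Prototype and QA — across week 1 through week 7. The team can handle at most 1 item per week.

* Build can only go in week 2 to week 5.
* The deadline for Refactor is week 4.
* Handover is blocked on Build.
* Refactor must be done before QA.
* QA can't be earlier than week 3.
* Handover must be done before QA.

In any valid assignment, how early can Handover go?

week 3

Precedence pushes Handover to at least week 3; downstream work caps Handover at week 6.
Handover at week 3 is achievable: QA -> week 4, Refactor -> week 1, Build -> week 2, Handover -> week 3, Prototype -> week 5.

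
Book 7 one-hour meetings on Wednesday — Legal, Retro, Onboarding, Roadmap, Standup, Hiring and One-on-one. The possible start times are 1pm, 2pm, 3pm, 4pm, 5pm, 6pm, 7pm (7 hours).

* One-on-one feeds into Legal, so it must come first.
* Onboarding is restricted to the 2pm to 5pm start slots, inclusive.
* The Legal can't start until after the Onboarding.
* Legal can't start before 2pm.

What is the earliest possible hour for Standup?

1pm

Standup at 1pm is achievable: Standup=1pm; Roadmap=1pm; Onboarding=2pm; Legal=3pm; One-on-one=1pm; Hiring=1pm; Retro=1pm.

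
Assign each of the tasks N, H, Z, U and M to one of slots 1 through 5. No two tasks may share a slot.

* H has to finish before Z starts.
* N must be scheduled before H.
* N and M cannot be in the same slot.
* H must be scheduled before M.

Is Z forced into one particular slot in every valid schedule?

No

Z can be 3 (e.g. N=1, H=2, M=4, Z=3, U=5) or 4 (e.g. U -> 5, Z -> 4, N -> 1, M -> 3, H -> 2).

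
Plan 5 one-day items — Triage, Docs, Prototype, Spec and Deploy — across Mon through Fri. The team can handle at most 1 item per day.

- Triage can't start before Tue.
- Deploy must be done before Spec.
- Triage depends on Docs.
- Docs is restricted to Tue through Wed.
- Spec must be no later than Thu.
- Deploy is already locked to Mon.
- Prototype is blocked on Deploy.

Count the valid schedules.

Splitting on Triage: it can be Wed (1), Thu (2), Fri (4). Listing each branch's schedules as (Docs, Prototype, Spec, Deploy):
Triage=Wed: (Tue,Fri,Thu,Mon) — 1.
Triage=Thu: (Tue,Fri,Wed,Mon) (Wed,Fri,Tue,Mon) — 2.
Triage=Fri: (Tue,Wed,Thu,Mon) (Tue,Thu,Wed,Mon) (Wed,Tue,Thu,Mon) (Wed,Thu,Tue,Mon) — 4.
Summing: 1 + 2 + 4 = 7.

7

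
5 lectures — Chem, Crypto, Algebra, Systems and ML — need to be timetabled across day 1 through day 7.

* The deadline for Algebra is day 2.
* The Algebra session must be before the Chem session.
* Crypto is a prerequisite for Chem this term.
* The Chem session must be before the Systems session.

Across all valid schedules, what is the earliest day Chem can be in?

Precedence pushes Chem to at least day 2; downstream work caps Chem at day 6.
Chem at day 2 is achievable: Systems -> day 3, Chem -> day 2, ML -> day 1, Algebra -> day 1, Crypto -> day 1.

day 2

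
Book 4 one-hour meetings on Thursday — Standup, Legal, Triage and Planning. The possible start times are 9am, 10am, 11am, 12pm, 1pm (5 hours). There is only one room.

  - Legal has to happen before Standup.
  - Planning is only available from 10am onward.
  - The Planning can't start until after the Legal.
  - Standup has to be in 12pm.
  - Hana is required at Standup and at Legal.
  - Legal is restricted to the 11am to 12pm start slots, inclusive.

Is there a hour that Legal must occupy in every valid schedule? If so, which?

Legal's window is 11am–12pm.
Standup is fixed at 12pm, and Legal can't share a hour with Standup.
So Legal must be 11am.

11am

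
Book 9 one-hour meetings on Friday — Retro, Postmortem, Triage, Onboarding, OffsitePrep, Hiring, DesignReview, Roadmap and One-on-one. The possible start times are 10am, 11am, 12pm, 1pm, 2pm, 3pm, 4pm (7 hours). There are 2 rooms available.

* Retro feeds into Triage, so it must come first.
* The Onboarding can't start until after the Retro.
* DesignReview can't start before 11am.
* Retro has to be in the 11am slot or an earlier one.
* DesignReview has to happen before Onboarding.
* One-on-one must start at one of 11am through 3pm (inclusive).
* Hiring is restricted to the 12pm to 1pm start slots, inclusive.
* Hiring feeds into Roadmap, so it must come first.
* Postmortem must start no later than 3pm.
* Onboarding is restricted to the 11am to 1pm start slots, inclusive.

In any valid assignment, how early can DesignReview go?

DesignReview is available from 11am; downstream work caps DesignReview at 12pm.
DesignReview at 11am is achievable: OffsitePrep=2pm, Onboarding=12pm, Triage=1pm, Retro=10am, Postmortem=10am, One-on-one=11am, Hiring=12pm, Roadmap=1pm, DesignReview=11am.

11am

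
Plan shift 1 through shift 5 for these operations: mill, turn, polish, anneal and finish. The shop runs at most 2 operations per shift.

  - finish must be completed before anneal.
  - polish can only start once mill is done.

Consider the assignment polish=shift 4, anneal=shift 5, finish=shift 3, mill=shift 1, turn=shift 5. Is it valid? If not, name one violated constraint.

finish must be completed before anneal — holds.
polish can only start once mill is done — holds.
The shop runs at most 2 operations per shift — holds.

Yes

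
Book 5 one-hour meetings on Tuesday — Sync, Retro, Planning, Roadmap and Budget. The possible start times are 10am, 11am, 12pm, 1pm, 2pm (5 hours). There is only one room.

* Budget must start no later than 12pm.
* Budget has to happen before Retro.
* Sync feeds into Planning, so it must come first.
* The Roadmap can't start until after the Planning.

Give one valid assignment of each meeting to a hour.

Budget in 10am; Roadmap in 2pm; Retro in 1pm; Planning in 12pm; Sync in 11am

Checking: Budget(10am) before Retro(1pm); Planning(12pm) before Roadmap(2pm); Sync(11am) before Planning(12pm); Budget=10am in [10am,12pm]; max 1 per hour (cap 1).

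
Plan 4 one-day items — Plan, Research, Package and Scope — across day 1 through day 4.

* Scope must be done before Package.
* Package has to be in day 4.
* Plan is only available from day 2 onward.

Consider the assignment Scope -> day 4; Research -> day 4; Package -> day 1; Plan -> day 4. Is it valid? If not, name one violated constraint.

Package has to be in day 4 — violated.
Scope must be done before Package — violated.
Plan is only available from day 2 onward — holds.

Invalid. Scope must be done before Package.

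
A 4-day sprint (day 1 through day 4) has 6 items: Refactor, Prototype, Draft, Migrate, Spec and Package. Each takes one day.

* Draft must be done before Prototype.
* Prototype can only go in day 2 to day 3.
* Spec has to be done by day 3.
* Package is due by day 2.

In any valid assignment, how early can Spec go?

Spec's own window allows nothing later than day 3.
Spec at day 1 is achievable: Spec -> day 1, Prototype -> day 2, Migrate -> day 1, Draft -> day 1, Refactor -> day 1, Package -> day 1.

day 1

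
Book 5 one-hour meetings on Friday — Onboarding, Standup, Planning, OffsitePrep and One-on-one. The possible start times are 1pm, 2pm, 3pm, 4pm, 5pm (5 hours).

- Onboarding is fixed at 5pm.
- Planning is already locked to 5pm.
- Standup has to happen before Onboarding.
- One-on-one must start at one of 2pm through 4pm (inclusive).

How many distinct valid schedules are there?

Splitting on Standup: it can be 1pm (15), 2pm (15), 3pm (15), 4pm (15). Listing each branch's schedules as (Onboarding, Planning, OffsitePrep, One-on-one):
Standup=1pm: (5pm,5pm,1pm,2pm) (5pm,5pm,1pm,3pm) (5pm,5pm,1pm,4pm) (5pm,5pm,2pm,2pm) (5pm,5pm,2pm,3pm) (5pm,5pm,2pm,4pm) (5pm,5pm,3pm,2pm) (5pm,5pm,3pm,3pm) (5pm,5pm,3pm,4pm) (5pm,5pm,4pm,2pm) (5pm,5pm,4pm,3pm) (5pm,5pm,4pm,4pm) (5pm,5pm,5pm,2pm) (5pm,5pm,5pm,3pm) (5pm,5pm,5pm,4pm) — 15.
Standup=2pm: (5pm,5pm,1pm,2pm) (5pm,5pm,1pm,3pm) (5pm,5pm,1pm,4pm) (5pm,5pm,2pm,2pm) (5pm,5pm,2pm,3pm) (5pm,5pm,2pm,4pm) (5pm,5pm,3pm,2pm) (5pm,5pm,3pm,3pm) (5pm,5pm,3pm,4pm) (5pm,5pm,4pm,2pm) (5pm,5pm,4pm,3pm) (5pm,5pm,4pm,4pm) (5pm,5pm,5pm,2pm) (5pm,5pm,5pm,3pm) (5pm,5pm,5pm,4pm) — 15.
Standup=3pm: (5pm,5pm,1pm,2pm) (5pm,5pm,1pm,3pm) (5pm,5pm,1pm,4pm) (5pm,5pm,2pm,2pm) (5pm,5pm,2pm,3pm) (5pm,5pm,2pm,4pm) (5pm,5pm,3pm,2pm) (5pm,5pm,3pm,3pm) (5pm,5pm,3pm,4pm) (5pm,5pm,4pm,2pm) (5pm,5pm,4pm,3pm) (5pm,5pm,4pm,4pm) (5pm,5pm,5pm,2pm) (5pm,5pm,5pm,3pm) (5pm,5pm,5pm,4pm) — 15.
Standup=4pm: (5pm,5pm,1pm,2pm) (5pm,5pm,1pm,3pm) (5pm,5pm,1pm,4pm) (5pm,5pm,2pm,2pm) (5pm,5pm,2pm,3pm) (5pm,5pm,2pm,4pm) (5pm,5pm,3pm,2pm) (5pm,5pm,3pm,3pm) (5pm,5pm,3pm,4pm) (5pm,5pm,4pm,2pm) (5pm,5pm,4pm,3pm) (5pm,5pm,4pm,4pm) (5pm,5pm,5pm,2pm) (5pm,5pm,5pm,3pm) (5pm,5pm,5pm,4pm) — 15.
Summing: 15 + 15 + 15 + 15 = 60.

60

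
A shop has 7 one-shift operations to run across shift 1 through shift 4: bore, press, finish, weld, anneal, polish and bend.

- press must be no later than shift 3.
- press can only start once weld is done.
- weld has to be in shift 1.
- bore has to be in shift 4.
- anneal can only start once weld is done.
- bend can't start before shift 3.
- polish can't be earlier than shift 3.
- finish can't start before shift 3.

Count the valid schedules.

Splitting on press: it can be shift 2 (24), shift 3 (24). Listing each branch's schedules as (bore, finish, weld, anneal, polish, bend) by shift number:
press=shift 2: (4,3,1,2,3,3) (4,3,1,2,3,4) (4,3,1,2,4,3) (4,3,1,2,4,4) (4,3,1,3,3,3) (4,3,1,3,3,4) (4,3,1,3,4,3) (4,3,1,3,4,4) (4,3,1,4,3,3) (4,3,1,4,3,4) (4,3,1,4,4,3) (4,3,1,4,4,4) (4,4,1,2,3,3) (4,4,1,2,3,4) (4,4,1,2,4,3) (4,4,1,2,4,4) (4,4,1,3,3,3) (4,4,1,3,3,4) (4,4,1,3,4,3) (4,4,1,3,4,4) (4,4,1,4,3,3) (4,4,1,4,3,4) (4,4,1,4,4,3) (4,4,1,4,4,4) — 24.
press=shift 3: (4,3,1,2,3,3) (4,3,1,2,3,4) (4,3,1,2,4,3) (4,3,1,2,4,4) (4,3,1,3,3,3) (4,3,1,3,3,4) (4,3,1,3,4,3) (4,3,1,3,4,4) (4,3,1,4,3,3) (4,3,1,4,3,4) (4,3,1,4,4,3) (4,3,1,4,4,4) (4,4,1,2,3,3) (4,4,1,2,3,4) (4,4,1,2,4,3) (4,4,1,2,4,4) (4,4,1,3,3,3) (4,4,1,3,3,4) (4,4,1,3,4,3) (4,4,1,3,4,4) (4,4,1,4,3,3) (4,4,1,4,3,4) (4,4,1,4,4,3) (4,4,1,4,4,4) — 24.
Summing: 24 + 24 = 48.

48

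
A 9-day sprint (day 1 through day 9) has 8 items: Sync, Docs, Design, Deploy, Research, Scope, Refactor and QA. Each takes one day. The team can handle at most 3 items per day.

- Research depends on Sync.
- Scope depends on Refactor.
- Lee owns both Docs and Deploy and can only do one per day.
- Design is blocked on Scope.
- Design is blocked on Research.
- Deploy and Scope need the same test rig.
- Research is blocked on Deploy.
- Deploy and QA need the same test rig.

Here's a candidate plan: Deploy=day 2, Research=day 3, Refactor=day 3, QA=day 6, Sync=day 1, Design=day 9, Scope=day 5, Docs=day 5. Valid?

Valid

Deploy and Scope need the same test rig — holds.
Design is blocked on Scope — holds.
Design is blocked on Research — holds.
Lee owns both Docs and Deploy and can only do one per day — holds.
Research depends on Sync — holds.
The team can handle at most 3 items per day — holds.
Research is blocked on Deploy — holds.
Scope depends on Refactor — holds.
Deploy and QA need the same test rig — holds.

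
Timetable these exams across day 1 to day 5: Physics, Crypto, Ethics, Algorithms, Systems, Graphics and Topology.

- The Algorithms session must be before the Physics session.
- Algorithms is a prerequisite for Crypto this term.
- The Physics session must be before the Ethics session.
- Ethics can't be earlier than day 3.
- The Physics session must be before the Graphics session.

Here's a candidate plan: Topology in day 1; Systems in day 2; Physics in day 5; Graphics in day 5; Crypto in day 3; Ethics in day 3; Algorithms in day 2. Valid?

The Physics session must be before the Graphics session — violated.
The Algorithms session must be before the Physics session — holds.
The Physics session must be before the Ethics session — violated.
Algorithms is a prerequisite for Crypto this term — holds.
Ethics can't be earlier than day 3 — holds.

No — it violates: The Physics session must be before the Ethics session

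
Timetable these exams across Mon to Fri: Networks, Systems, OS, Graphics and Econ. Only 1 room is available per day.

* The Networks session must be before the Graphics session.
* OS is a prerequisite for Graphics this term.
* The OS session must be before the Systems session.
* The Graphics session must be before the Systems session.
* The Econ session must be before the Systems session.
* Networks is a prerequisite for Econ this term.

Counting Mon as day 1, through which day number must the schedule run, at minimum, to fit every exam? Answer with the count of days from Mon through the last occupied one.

The precedence chain requires at least 3 distinct days.
With at most 1 per day and 5 exams, at least 5 days are needed.
5 works (last occupied day: Fri): for example OS -> Tue; Networks -> Mon; Graphics -> Wed; Econ -> Thu; Systems -> Fri.

5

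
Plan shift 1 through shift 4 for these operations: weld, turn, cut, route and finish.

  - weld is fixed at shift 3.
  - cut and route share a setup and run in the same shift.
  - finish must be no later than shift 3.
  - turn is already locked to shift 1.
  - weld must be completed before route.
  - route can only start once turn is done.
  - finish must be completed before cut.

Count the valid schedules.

3

Enumerating: route -> shift 4, weld -> shift 3, cut -> shift 4, finish -> shift 1, turn -> shift 1 | turn=shift 1, weld=shift 3, route=shift 4, finish=shift 2, cut=shift 4 | weld -> shift 3, cut -> shift 4, route -> shift 4, finish -> shift 3, turn -> shift 1.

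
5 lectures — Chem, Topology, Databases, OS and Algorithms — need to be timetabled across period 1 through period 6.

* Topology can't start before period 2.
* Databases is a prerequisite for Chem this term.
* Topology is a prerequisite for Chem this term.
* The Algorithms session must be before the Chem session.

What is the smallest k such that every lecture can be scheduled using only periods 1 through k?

The precedence chain requires at least 2 distinct periods.
Propagating the time windows through the other constraints, Chem can't land before period 3, so the schedule must run through at least period 3.
3 works (last occupied period: period 3): for example Databases in period 1; Algorithms in period 1; Topology in period 2; Chem in period 3; OS in period 1.

3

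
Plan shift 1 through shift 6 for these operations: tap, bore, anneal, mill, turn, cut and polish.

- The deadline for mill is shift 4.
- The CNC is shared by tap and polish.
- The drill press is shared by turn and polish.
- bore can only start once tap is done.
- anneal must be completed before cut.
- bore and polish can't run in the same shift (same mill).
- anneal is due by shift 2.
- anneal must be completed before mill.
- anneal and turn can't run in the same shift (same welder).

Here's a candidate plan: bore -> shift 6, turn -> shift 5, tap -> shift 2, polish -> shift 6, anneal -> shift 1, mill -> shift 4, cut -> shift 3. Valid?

bore can only start once tap is done — holds.
anneal is due by shift 2 — holds.
bore and polish can't run in the same shift (same mill) — violated.
anneal and turn can't run in the same shift (same welder) — holds.
The drill press is shared by turn and polish — holds.
The deadline for mill is shift 4 — holds.
anneal must be completed before cut — holds.
The CNC is shared by tap and polish — holds.
anneal must be completed before mill — holds.

No. bore and polish can't run in the same shift (same mill) is not satisfied.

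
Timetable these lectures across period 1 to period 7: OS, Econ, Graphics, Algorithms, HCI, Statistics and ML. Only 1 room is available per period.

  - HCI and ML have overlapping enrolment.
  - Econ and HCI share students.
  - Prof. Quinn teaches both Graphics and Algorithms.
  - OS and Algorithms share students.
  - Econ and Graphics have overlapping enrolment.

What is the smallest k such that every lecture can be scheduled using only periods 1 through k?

7 periods

With at most 1 per period and 7 lectures, at least 7 periods are needed.
7 works (last occupied period: period 7): for example Econ in period 2; Graphics in period 3; OS in period 1; ML in period 7; Statistics in period 6; HCI in period 5; Algorithms in period 4.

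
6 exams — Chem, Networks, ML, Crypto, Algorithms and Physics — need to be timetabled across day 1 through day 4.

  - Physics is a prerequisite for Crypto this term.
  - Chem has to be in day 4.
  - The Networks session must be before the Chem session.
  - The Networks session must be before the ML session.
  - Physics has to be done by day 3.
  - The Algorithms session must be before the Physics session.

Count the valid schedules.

Splitting on Networks: it can be day 1 (12), day 2 (8), day 3 (4). Listing each branch's schedules as (Chem, ML, Crypto, Algorithms, Physics) by day number:
Networks=day 1: (4,2,3,1,2) (4,2,4,1,2) (4,2,4,1,3) (4,2,4,2,3) (4,3,3,1,2) (4,3,4,1,2) (4,3,4,1,3) (4,3,4,2,3) (4,4,3,1,2) (4,4,4,1,2) (4,4,4,1,3) (4,4,4,2,3) — 12.
Networks=day 2: (4,3,3,1,2) (4,3,4,1,2) (4,3,4,1,3) (4,3,4,2,3) (4,4,3,1,2) (4,4,4,1,2) (4,4,4,1,3) (4,4,4,2,3) — 8.
Networks=day 3: (4,4,3,1,2) (4,4,4,1,2) (4,4,4,1,3) (4,4,4,2,3) — 4.
Summing: 12 + 8 + 4 = 24.

24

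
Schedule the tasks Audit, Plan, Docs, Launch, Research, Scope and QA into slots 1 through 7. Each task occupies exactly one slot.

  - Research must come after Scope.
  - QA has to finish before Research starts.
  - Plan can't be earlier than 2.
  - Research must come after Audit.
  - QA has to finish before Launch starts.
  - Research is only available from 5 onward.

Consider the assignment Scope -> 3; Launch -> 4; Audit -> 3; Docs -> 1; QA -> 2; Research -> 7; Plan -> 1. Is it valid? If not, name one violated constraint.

Invalid. Plan can't be earlier than 2.

QA has to finish before Launch starts — holds.
Plan can't be earlier than 2 — violated.
QA has to finish before Research starts — holds.
Research must come after Scope — holds.
Research is only available from 5 onward — holds.
Research must come after Audit — holds.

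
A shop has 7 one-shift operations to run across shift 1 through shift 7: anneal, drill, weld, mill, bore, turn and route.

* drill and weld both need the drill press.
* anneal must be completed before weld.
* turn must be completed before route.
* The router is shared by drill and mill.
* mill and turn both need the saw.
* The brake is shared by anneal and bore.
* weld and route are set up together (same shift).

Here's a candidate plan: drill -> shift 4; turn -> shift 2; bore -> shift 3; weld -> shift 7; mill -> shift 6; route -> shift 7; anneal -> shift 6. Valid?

Yes, all constraints hold

The brake is shared by anneal and bore — holds.
drill and weld both need the drill press — holds.
turn must be completed before route — holds.
anneal must be completed before weld — holds.
weld and route are set up together (same shift) — holds.
The router is shared by drill and mill — holds.
mill and turn both need the saw — holds.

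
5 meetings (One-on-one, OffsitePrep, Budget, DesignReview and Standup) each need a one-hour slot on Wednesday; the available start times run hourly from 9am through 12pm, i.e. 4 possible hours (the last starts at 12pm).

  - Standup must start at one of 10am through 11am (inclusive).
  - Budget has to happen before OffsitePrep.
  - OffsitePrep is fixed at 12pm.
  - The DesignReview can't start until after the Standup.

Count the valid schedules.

36

Splitting on One-on-one: it can be 9am (9), 10am (9), 11am (9), 12pm (9). Listing each branch's schedules as (OffsitePrep, Budget, DesignReview, Standup):
One-on-one=9am: (12pm,9am,11am,10am) (12pm,9am,12pm,10am) (12pm,9am,12pm,11am) (12pm,10am,11am,10am) (12pm,10am,12pm,10am) (12pm,10am,12pm,11am) (12pm,11am,11am,10am) (12pm,11am,12pm,10am) (12pm,11am,12pm,11am) — 9.
One-on-one=10am: (12pm,9am,11am,10am) (12pm,9am,12pm,10am) (12pm,9am,12pm,11am) (12pm,10am,11am,10am) (12pm,10am,12pm,10am) (12pm,10am,12pm,11am) (12pm,11am,11am,10am) (12pm,11am,12pm,10am) (12pm,11am,12pm,11am) — 9.
One-on-one=11am: (12pm,9am,11am,10am) (12pm,9am,12pm,10am) (12pm,9am,12pm,11am) (12pm,10am,11am,10am) (12pm,10am,12pm,10am) (12pm,10am,12pm,11am) (12pm,11am,11am,10am) (12pm,11am,12pm,10am) (12pm,11am,12pm,11am) — 9.
One-on-one=12pm: (12pm,9am,11am,10am) (12pm,9am,12pm,10am) (12pm,9am,12pm,11am) (12pm,10am,11am,10am) (12pm,10am,12pm,10am) (12pm,10am,12pm,11am) (12pm,11am,11am,10am) (12pm,11am,12pm,10am) (12pm,11am,12pm,11am) — 9.
Summing: 9 + 9 + 9 + 9 = 36.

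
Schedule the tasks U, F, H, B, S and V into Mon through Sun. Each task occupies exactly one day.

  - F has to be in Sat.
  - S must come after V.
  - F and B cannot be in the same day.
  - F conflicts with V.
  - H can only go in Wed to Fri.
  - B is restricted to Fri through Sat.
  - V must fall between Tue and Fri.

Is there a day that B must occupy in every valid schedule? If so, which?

Fri

B's window is Fri–Sat.
F is fixed at Sat, and B can't share a day with F.
So B must be Fri.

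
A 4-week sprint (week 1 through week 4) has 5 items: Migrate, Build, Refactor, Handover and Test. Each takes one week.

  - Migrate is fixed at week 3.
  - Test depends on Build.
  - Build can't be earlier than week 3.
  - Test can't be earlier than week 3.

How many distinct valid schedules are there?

Splitting on Refactor: it can be week 1 (4), week 2 (4), week 3 (4), week 4 (4). Listing each branch's schedules as (Migrate, Build, Handover, Test) by week number:
Refactor=week 1: (3,3,1,4) (3,3,2,4) (3,3,3,4) (3,3,4,4) — 4.
Refactor=week 2: (3,3,1,4) (3,3,2,4) (3,3,3,4) (3,3,4,4) — 4.
Refactor=week 3: (3,3,1,4) (3,3,2,4) (3,3,3,4) (3,3,4,4) — 4.
Refactor=week 4: (3,3,1,4) (3,3,2,4) (3,3,3,4) (3,3,4,4) — 4.
Summing: 4 + 4 + 4 + 4 = 16.

16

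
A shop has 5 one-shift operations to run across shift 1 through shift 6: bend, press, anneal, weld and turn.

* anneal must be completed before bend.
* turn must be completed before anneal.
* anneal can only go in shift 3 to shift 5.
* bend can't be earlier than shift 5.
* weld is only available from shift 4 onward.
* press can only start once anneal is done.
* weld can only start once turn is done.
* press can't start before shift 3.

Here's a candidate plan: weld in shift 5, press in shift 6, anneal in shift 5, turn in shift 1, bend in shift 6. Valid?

anneal must be completed before bend — holds.
press can only start once anneal is done — holds.
weld can only start once turn is done — holds.
turn must be completed before anneal — holds.
weld is only available from shift 4 onward — holds.
press can't start before shift 3 — holds.
anneal can only go in shift 3 to shift 5 — holds.
bend can't be earlier than shift 5 — holds.

Yes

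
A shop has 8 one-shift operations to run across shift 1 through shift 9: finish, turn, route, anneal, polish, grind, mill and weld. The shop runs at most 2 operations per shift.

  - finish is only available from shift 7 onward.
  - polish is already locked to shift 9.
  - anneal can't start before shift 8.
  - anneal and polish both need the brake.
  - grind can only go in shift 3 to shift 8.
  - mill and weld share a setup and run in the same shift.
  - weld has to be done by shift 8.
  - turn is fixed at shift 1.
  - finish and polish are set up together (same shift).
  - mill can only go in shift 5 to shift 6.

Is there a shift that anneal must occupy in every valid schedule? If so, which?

anneal's window is shift 8–shift 9.
polish is fixed at shift 9, and anneal can't share a shift with polish.
So anneal must be shift 8.

shift 8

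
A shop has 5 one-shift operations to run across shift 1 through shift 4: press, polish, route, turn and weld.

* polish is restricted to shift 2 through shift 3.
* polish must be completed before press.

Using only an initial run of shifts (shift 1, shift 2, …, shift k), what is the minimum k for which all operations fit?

3 shifts

The precedence chain requires at least 2 distinct shifts.
Propagating the time windows through the other constraints, press can't land before shift 3, so the schedule must run through at least shift 3.
3 works (last occupied shift: shift 3): for example polish=shift 2, weld=shift 1, press=shift 3, turn=shift 1, route=shift 1.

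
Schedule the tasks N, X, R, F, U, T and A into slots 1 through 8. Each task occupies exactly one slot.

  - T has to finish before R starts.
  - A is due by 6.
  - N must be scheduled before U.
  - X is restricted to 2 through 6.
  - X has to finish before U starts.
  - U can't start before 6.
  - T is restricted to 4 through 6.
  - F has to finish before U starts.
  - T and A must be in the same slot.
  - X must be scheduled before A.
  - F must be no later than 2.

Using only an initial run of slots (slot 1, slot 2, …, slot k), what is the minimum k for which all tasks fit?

The precedence chain requires at least 3 distinct slots.
U can't be placed before 6, so the schedule must run through at least slot 6.
6 works (last occupied slot: 6): for example A=4; T=4; N=1; F=1; U=6; X=2; R=5.

6 slots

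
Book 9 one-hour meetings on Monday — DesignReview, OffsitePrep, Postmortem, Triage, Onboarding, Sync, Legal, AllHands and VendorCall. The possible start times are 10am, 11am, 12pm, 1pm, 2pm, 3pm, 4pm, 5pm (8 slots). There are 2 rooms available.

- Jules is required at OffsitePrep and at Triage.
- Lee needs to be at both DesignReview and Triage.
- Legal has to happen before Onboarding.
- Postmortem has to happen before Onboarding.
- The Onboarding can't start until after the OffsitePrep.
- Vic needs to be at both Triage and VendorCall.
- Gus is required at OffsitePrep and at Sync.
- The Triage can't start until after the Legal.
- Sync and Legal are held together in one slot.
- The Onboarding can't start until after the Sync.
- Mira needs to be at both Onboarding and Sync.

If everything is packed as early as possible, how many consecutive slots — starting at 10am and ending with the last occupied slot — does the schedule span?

5 slots

The precedence chain requires at least 2 distinct slots.
With at most 2 per slot and 9 meetings, at least 5 slots are needed.
5 works (last occupied slot: 2pm): for example Onboarding=12pm; AllHands=1pm; Legal=10am; Triage=12pm; Sync=10am; VendorCall=2pm; OffsitePrep=11am; Postmortem=11am; DesignReview=1pm.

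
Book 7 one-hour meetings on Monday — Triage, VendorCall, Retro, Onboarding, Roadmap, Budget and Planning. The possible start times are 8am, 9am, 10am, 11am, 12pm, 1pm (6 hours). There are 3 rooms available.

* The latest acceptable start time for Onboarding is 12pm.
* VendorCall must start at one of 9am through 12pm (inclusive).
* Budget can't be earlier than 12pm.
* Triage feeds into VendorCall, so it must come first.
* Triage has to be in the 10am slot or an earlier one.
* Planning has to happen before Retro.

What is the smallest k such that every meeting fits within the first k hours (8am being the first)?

The precedence chain requires at least 2 distinct hours.
With at most 3 per hour and 7 meetings, at least 3 hours are needed.
Budget can't be placed before 12pm — that is hour 5 counting from 8am — so the schedule must run through at least 5 hours.
5 works (last occupied hour: 12pm): for example Retro in 9am, Budget in 12pm, VendorCall in 9am, Roadmap in 9am, Triage in 8am, Onboarding in 8am, Planning in 8am.

5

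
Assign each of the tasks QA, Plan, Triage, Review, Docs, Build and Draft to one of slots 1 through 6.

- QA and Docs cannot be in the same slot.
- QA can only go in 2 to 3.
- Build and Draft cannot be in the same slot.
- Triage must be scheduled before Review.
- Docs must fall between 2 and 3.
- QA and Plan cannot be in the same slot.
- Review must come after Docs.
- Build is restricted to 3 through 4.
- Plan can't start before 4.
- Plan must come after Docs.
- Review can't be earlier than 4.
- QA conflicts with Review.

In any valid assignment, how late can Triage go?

5

Downstream work caps Triage at 5.
Triage at 5 is achievable: Triage=5; Plan=4; Docs=2; Review=6; QA=3; Build=3; Draft=1.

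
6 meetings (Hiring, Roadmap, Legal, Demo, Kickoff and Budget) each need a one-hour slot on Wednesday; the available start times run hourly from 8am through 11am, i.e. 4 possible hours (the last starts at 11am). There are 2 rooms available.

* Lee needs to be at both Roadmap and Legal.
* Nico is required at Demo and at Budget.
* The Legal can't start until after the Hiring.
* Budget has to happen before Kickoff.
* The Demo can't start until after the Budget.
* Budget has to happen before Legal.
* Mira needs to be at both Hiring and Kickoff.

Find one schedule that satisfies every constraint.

Legal=9am; Demo=9am; Budget=8am; Hiring=8am; Roadmap=10am; Kickoff=10am

Checking: Budget(8am) before Demo(9am); Budget(8am) before Legal(9am); Hiring(8am) before Legal(9am); Budget(8am) before Kickoff(10am); Roadmap(10am) != Legal(9am); Hiring(8am) != Kickoff(10am); Demo(9am) != Budget(8am); max 2 per hour (cap 2).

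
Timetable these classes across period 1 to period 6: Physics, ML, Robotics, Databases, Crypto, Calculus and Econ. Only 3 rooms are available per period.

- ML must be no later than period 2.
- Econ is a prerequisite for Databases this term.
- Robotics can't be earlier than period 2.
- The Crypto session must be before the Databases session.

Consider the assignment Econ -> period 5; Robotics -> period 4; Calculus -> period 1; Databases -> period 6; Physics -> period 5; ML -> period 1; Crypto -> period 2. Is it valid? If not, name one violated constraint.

Yes

Econ is a prerequisite for Databases this term — holds.
ML must be no later than period 2 — holds.
Only 3 rooms are available per period — holds.
The Crypto session must be before the Databases session — holds.
Robotics can't be earlier than period 2 — holds.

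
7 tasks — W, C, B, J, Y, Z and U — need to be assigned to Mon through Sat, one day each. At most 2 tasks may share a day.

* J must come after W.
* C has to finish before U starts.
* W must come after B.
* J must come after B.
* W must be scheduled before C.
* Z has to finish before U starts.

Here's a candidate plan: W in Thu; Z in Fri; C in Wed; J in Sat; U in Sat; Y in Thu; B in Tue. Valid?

W must be scheduled before C — violated.
At most 2 tasks may share a day — holds.
Z has to finish before U starts — holds.
C has to finish before U starts — holds.
W must come after B — holds.
J must come after W — holds.
J must come after B — holds.

Invalid. W must be scheduled before C.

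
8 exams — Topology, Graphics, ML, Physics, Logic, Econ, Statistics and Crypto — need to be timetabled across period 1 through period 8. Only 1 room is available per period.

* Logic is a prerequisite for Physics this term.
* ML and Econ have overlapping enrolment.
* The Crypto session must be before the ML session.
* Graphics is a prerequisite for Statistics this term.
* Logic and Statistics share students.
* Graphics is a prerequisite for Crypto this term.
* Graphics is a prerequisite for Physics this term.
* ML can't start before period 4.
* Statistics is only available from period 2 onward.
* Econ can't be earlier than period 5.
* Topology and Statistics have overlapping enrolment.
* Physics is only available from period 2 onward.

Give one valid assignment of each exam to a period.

ML in period 4, Physics in period 6, Crypto in period 2, Econ in period 5, Logic in period 3, Graphics in period 1, Topology in period 8, Statistics in period 7

Checking: Crypto(period 2) before ML(period 4); Logic(period 3) before Physics(period 6); Graphics(period 1) before Physics(period 6); Graphics(period 1) before Crypto(period 2); Graphics(period 1) before Statistics(period 7); ML(period 4) != Econ(period 5); Topology(period 8) != Statistics(period 7); Logic(period 3) != Statistics(period 7); ML=period 4 in [period 4,period 8]; Statistics=period 7 in [period 2,period 8]; Econ=period 5 in [period 5,period 8]; Physics=period 6 in [period 2,period 8]; max 1 per period (cap 1).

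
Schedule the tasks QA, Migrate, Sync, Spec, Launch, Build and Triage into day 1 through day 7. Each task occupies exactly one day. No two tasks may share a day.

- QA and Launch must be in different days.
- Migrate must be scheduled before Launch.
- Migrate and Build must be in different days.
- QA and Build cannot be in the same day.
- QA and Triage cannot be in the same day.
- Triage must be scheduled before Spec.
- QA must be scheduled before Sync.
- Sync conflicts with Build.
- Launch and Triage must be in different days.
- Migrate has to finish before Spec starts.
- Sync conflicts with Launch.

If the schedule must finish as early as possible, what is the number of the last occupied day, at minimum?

7

The precedence chain requires at least 2 distinct days.
With at most 1 per day and 7 tasks, at least 7 days are needed.
7 works (last occupied day: day 7): for example Build=day 7; Spec=day 3; Migrate=day 1; Sync=day 5; Launch=day 6; Triage=day 2; QA=day 4.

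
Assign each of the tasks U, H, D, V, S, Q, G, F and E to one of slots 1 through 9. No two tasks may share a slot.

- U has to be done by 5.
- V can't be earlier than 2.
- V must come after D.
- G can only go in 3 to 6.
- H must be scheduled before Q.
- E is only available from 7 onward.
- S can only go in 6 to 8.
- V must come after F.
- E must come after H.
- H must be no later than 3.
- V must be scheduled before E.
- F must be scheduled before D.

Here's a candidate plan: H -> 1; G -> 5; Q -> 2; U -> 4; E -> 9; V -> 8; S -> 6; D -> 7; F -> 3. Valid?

Yes, all constraints hold

F must be scheduled before D — holds.
V must come after D — holds.
E is only available from 7 onward — holds.
H must be scheduled before Q — holds.
V can't be earlier than 2 — holds.
V must be scheduled before E — holds.
U has to be done by 5 — holds.
E must come after H — holds.
H must be no later than 3 — holds.
V must come after F — holds.
S can only go in 6 to 8 — holds.
No two tasks may share a slot — holds.
G can only go in 3 to 6 — holds.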